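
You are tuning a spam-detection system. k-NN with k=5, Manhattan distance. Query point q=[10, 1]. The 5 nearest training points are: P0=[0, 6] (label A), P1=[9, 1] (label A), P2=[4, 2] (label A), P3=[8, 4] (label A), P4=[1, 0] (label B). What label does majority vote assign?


d(q,P0) = 15  (label A)
d(q,P1) = 1  (label A)
d(q,P2) = 7  (label A)
d(q,P3) = 5  (label A)
d(q,P4) = 10  (label B)
Votes: A=4, B=1
Majority → A

A


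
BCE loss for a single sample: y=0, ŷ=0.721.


BCE = -[y·ln(p) + (1-y)·ln(1-p)]
= -0 - 1·ln(1-0.721)
= -ln(0.279) = 1.2765

1.2765


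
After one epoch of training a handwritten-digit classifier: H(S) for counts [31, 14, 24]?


Probabilities: [31/69, 14/69, 24/69] ≈ [0.4493, 0.2029, 0.3478]
H = -((31/69)·log₂(31/69) + (14/69)·log₂(14/69) + (24/69)·log₂(24/69))
  = 1.5154 bits

1.5154 bits


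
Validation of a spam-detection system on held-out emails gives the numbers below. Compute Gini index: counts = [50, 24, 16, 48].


Probabilities: [50/138, 24/138, 16/138, 48/138] ≈ [0.3623, 0.1739, 0.1159, 0.3478]
Σpᵢ² = (2500 + 576 + 256 + 2304)/138² = 5636/19044
Gini = 1 - Σpᵢ² = 1 - 5636/19044 = 0.7041

0.7041


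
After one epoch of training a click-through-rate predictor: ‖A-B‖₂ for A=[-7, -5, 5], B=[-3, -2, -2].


d = √((-7+ 3)² + (-5+ 2)² + (5+ 2)²)
  = √(16 + 9 + 49)
  = √74 = 8.6023

8.6023


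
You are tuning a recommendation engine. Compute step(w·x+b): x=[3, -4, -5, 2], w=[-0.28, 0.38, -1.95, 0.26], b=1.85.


z = (3)·(-0.28) + (-4)·(0.38) + (-5)·(-1.95) + (2)·(0.26) + 1.85
  = 9.76
step(z) = 1 (z≥0)

1


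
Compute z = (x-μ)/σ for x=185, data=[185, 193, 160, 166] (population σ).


μ = 176, σ = 13.4722
z = (185 - 176)/13.4722 = 0.668

0.668


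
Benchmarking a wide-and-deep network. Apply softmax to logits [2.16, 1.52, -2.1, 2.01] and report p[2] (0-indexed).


Exponentials: e^2.16=8.6711, e^1.52=4.5722, e^-2.1=0.1225, e^2.01=7.4633
Sum = 20.8291
Softmax = [0.4163, 0.2195, 0.0059, 0.3583]
p[2] = 0.1225/20.8291 = 0.0059

0.0059


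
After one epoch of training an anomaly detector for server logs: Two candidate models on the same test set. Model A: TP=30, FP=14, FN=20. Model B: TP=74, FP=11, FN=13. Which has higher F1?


Model A: P=30/44=0.6818, R=30/50=0.6, F1=2PR/(P+R)=2TP/(2TP+FP+FN)=60/94=0.6383
Model B: P=74/85=0.8706, R=74/87=0.8506, F1=2PR/(P+R)=2TP/(2TP+FP+FN)=148/172=0.8605
0.6383 < 0.8605 → Model B

Model B


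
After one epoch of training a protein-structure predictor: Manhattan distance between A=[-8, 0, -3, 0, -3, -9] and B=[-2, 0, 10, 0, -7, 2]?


d = |-8+ 2| + |0-0| + |-3-10| + |0-0| + |-3+ 7| + |-9-2|
  = 6 + 0 + 13 + 0 + 4 + 11
  = 34

34


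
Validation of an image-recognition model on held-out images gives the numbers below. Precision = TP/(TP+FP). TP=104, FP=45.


Precision = TP/(TP+FP)
= 104/(104+45)
= 104/149 = 69.8%

69.8%


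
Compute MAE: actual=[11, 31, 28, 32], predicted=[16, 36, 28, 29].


Absolute errors: |11-16|=5, |31-36|=5, |28-28|=0, |32-29|=3
Sum = 13
MAE = 13/4 = 13/4

13/4


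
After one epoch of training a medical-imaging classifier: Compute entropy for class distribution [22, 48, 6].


Probabilities: [22/76, 48/76, 6/76] ≈ [0.2895, 0.6316, 0.0789]
H = -((22/76)·log₂(22/76) + (48/76)·log₂(48/76) + (6/76)·log₂(6/76))
  = 1.2256 bits

1.2256 bits


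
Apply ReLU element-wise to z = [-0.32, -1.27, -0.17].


ReLU(-0.32) = max(0, -0.32) = 0.0
ReLU(-1.27) = max(0, -1.27) = 0.0
ReLU(-0.17) = max(0, -0.17) = 0.0
result = [0.0, 0.0, 0.0]

[0.0, 0.0, 0.0]


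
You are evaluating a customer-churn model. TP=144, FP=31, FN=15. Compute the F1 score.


Precision = 144/175 = 0.8229
Recall = 144/159 = 0.9057
F1 = 2·P·R/(P+R) = 2·TP/(2·TP+FP+FN) = 288/(288+31+15) = 288/334 = 0.8623

0.8623


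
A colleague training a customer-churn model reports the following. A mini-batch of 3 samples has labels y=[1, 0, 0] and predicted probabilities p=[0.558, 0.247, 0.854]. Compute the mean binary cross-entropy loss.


L[0] = -ln(0.558) = 0.5834
L[1] = -ln(1-0.247) = -ln(0.753) = 0.2837
L[2] = -ln(1-0.854) = -ln(0.146) = 1.9241
mean = (0.5834 + 0.2837 + 1.9241)/3 = 0.9304

0.9304


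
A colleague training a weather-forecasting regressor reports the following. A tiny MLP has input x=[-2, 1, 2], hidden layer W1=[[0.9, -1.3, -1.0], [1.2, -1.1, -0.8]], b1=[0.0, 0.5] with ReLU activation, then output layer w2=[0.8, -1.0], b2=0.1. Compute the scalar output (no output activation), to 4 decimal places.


z1[0] = (0.9)·(-2) + (-1.3)·(1) + (-1.0)·(2) + 0.0 = -5.1
z1[1] = (1.2)·(-2) + (-1.1)·(1) + (-0.8)·(2) + 0.5 = -4.6
h = ReLU(z1) = [0.0, 0.0]
output = (0.8)·(0.0) + (-1.0)·(0.0) + 0.1 = 0.1

0.1


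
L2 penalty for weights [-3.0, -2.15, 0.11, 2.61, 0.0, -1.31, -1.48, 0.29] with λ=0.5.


‖w‖₂² = (-3.0)² + (-2.15)² + (0.11)² + (2.61)² + (0.0)² + (-1.31)² + (-1.48)² + (0.29)²
     = 9 + 4.6225 + 0.0121 + 6.8121 + 0 + 1.7161 + 2.1904 + 0.0841
     = 24.4373
λ·‖w‖₂² = 0.5·24.4373 = 12.21865

12.21865


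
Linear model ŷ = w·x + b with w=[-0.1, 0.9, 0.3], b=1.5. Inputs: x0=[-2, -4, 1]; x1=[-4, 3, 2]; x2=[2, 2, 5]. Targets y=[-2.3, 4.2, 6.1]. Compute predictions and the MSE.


ŷ0 = (-0.1)·(-2) + (0.9)·(-4) + (0.3)·(1) + 1.5 = -1.6
ŷ1 = (-0.1)·(-4) + (0.9)·(3) + (0.3)·(2) + 1.5 = 5.2
ŷ2 = (-0.1)·(2) + (0.9)·(2) + (0.3)·(5) + 1.5 = 4.6
errors² = [0.49, 1.0, 2.25]
MSE = 3.7400/3 = 1.2467

1.2467


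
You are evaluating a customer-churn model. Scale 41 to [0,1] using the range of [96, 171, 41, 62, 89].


min=41, max=171
(41-41)/(171-41) = 0/130 = 0.0

0.0


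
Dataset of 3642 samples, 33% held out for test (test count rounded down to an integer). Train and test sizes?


Test = ⌊3642·33/100⌋ = 1201
Train = 3642 - 1201 = 2441

Train: 2441, Test: 1201


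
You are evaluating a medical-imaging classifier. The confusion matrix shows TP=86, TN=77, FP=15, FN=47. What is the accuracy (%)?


Accuracy = (TP+TN)/(TP+TN+FP+FN)
= (86+77)/(225)
= 163/225 = 72.44%

72.44%


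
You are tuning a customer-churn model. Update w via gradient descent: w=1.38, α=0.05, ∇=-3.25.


w_new = w - α·∇
= 1.38 - 0.05·-3.25
= 1.38 + 0.1625
= 1.5425

1.5425


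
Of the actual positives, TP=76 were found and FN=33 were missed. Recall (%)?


Recall = TP/(TP+FN)
= 76/(76+33)
= 76/109 = 69.72%

69.72%


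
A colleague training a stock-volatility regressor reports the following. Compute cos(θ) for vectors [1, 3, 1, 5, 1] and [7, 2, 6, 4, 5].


A·B = 1·7 + 3·2 + 1·6 + 5·4 + 1·5 = 44
‖A‖ = √37 = 6.0828, ‖B‖ = √130 = 11.4018
cos = 44/(√37·√130) = 44/√4810 = 0.6344

0.6344


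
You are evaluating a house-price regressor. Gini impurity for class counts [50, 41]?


Probabilities: [50/91, 41/91] ≈ [0.5495, 0.4505]
Σpᵢ² = (2500 + 1681)/91² = 4181/8281
Gini = 1 - Σpᵢ² = 1 - 4181/8281 = 0.4951

0.4951


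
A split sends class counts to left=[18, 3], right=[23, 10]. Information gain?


Parent = [41, 13], H_parent = 0.7963
H_left = 0.5917 (n=21), H_right = 0.885 (n=33)
H_children = (21/54)·0.5917 + (33/54)·0.885 = 0.7709
IG = 0.7963 - 0.7709 = 0.0254

0.0254


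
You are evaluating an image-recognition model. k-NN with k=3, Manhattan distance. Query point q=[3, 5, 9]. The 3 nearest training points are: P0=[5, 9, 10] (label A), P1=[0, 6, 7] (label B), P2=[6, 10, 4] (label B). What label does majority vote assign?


d(q,P0) = 7  (label A)
d(q,P1) = 6  (label B)
d(q,P2) = 13  (label B)
Votes: A=1, B=2
Majority → B

B


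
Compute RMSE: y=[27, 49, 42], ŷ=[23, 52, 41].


MSE = 26/3 = 8.6667
RMSE = √(26/3) = 2.9439

2.9439


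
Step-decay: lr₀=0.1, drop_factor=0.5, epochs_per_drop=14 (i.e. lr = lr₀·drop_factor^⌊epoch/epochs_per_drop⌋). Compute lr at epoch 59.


n_drops = ⌊59/14⌋ = 4
lr = 0.1·0.5^4 = 0.1·0.0625 = 0.00625

0.00625


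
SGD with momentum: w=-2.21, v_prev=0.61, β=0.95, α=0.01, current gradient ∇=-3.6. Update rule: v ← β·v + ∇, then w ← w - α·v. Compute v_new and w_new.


v_new = 0.95·0.61 - 3.6 = 0.5795 - 3.6 = -3.0205
w_new = -2.21 - 0.01·-3.0205 = -2.21 + 0.030205 = -2.179795

v_new=-3.0205, w_new=-2.179795


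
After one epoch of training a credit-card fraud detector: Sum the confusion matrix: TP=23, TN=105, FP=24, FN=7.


Total = TP + TN + FP + FN
= 23 + 105 + 24 + 7
= 159
(Predicted positive: 47, predicted negative: 112)

159


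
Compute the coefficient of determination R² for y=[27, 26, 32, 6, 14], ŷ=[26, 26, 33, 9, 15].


ȳ = 21
SS_res = Σ(y-ŷ)² = 12
SS_tot = Σ(y-ȳ)² = 456
R² = 1 - SS_res/SS_tot = 1 - 0.0263 = 0.9737

0.9737


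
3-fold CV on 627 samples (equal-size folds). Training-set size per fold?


Fold size = 627/3 = 209
Training per fold = 627 - 209 = 418

418


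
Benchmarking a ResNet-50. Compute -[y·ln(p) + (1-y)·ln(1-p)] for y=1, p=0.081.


BCE = -[y·ln(p) + (1-y)·ln(1-p)]
= -1·ln(0.081) - 0
= -ln(0.081) = 2.5133

2.5133


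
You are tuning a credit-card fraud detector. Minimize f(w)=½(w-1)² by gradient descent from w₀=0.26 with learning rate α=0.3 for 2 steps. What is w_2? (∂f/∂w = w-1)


step 1: grad = 0.26-1 = -0.74; w = 0.26 - 0.3·(-0.74) = 0.482
step 2: grad = 0.482-1 = -0.518; w = 0.482 - 0.3·(-0.518) = 0.6374

0.6374


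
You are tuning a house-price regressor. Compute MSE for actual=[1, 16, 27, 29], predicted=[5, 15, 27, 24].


Squared errors: (1-5)²=16, (16-15)²=1, (27-27)²=0, (29-24)²=25
Sum = 42
MSE = 42/4 = 21/2

21/2


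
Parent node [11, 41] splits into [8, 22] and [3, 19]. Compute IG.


Parent = [11, 41], H_parent = 0.7444
H_left = 0.8366 (n=30), H_right = 0.5746 (n=22)
H_children = (30/52)·0.8366 + (22/52)·0.5746 = 0.7258
IG = 0.7444 - 0.7258 = 0.0186

0.0186


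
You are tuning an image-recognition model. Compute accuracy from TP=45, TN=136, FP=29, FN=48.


Accuracy = (TP+TN)/(TP+TN+FP+FN)
= (45+136)/(258)
= 181/258 = 70.16%

70.16%


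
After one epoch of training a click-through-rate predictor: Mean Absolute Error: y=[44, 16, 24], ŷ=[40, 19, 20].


Absolute errors: |44-40|=4, |16-19|=3, |24-20|=4
Sum = 11
MAE = 11/3 = 11/3

11/3


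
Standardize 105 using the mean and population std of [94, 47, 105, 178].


μ = 106, σ = 46.9308
z = (105 - 106)/46.9308 = -0.0213

-0.0213


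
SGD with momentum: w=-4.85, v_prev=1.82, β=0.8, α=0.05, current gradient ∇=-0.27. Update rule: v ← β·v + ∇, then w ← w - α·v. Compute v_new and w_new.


v_new = 0.8·1.82 - 0.27 = 1.456 - 0.27 = 1.186
w_new = -4.85 - 0.05·1.186 = -4.85 - 0.0593 = -4.9093

v_new=1.186, w_new=-4.9093


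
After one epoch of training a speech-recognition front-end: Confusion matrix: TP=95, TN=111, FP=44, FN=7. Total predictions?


Total = TP + TN + FP + FN
= 95 + 111 + 44 + 7
= 257
(Predicted positive: 139, predicted negative: 118)

257


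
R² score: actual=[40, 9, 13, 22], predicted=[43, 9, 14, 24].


ȳ = 21
SS_res = Σ(y-ŷ)² = 14
SS_tot = Σ(y-ȳ)² = 570
R² = 1 - SS_res/SS_tot = 1 - 0.0246 = 0.9754

0.9754


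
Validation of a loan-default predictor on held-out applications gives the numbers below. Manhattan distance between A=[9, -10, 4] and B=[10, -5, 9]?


d = |9-10| + |-10+ 5| + |4-9|
  = 1 + 5 + 5
  = 11

11


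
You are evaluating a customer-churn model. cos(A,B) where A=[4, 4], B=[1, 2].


A·B = 4·1 + 4·2 = 12
‖A‖ = √32 = 5.6569, ‖B‖ = √5 = 2.2361
cos = 12/(√32·√5) = 12/√160 = 0.9487

0.9487


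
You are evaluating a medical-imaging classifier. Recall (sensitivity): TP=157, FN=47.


Recall = TP/(TP+FN)
= 157/(157+47)
= 157/204 = 76.96%

76.96%


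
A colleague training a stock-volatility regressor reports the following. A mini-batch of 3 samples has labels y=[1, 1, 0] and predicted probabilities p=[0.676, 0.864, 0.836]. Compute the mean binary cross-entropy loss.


L[0] = -ln(0.676) = 0.3916
L[1] = -ln(0.864) = 0.1462
L[2] = -ln(1-0.836) = -ln(0.164) = 1.8079
mean = (0.3916 + 0.1462 + 1.8079)/3 = 0.7819

0.7819


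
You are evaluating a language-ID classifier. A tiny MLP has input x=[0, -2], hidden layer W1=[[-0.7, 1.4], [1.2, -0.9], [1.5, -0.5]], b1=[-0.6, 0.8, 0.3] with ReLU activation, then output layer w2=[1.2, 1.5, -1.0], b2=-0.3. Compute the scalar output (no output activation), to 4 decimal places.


z1[0] = (-0.7)·(0) + (1.4)·(-2) - 0.6 = -3.4
z1[1] = (1.2)·(0) + (-0.9)·(-2) + 0.8 = 2.6
z1[2] = (1.5)·(0) + (-0.5)·(-2) + 0.3 = 1.3
h = ReLU(z1) = [0.0, 2.6, 1.3]
output = (1.2)·(0.0) + (1.5)·(2.6) + (-1.0)·(1.3) - 0.3 = 2.3

2.3


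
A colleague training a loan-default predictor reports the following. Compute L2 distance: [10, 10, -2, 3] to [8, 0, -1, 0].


d = √((10-8)² + (10-0)² + (-2+ 1)² + (3-0)²)
  = √(4 + 100 + 1 + 9)
  = √114 = 10.6771

10.6771


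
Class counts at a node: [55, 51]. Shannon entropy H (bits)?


Probabilities: [55/106, 51/106] ≈ [0.5189, 0.4811]
H = -((55/106)·log₂(55/106) + (51/106)·log₂(51/106))
  = 0.999 bits

0.999 bits


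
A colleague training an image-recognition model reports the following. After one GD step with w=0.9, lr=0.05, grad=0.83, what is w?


w_new = w - α·∇
= 0.9 - 0.05·0.83
= 0.9 - 0.0415
= 0.8585

0.8585


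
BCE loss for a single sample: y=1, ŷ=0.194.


BCE = -[y·ln(p) + (1-y)·ln(1-p)]
= -1·ln(0.194) - 0
= -ln(0.194) = 1.6399

1.6399


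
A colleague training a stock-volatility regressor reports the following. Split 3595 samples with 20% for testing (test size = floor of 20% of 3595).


Test = ⌊3595·20/100⌋ = 719
Train = 3595 - 719 = 2876

Train: 2876, Test: 719


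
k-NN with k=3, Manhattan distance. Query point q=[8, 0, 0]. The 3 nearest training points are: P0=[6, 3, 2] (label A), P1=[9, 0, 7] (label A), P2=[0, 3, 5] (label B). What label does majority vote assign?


d(q,P0) = 7  (label A)
d(q,P1) = 8  (label A)
d(q,P2) = 16  (label B)
Votes: A=2, B=1
Majority → A

A


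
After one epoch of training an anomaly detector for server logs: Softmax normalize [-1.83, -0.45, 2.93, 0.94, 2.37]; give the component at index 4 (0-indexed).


Exponentials: e^-1.83=0.1604, e^-0.45=0.6376, e^2.93=18.7276, e^0.94=2.56, e^2.37=10.6974
Sum = 32.783
Softmax = [0.0049, 0.0194, 0.5713, 0.0781, 0.3263]
p[4] = 10.6974/32.783 = 0.3263

0.3263


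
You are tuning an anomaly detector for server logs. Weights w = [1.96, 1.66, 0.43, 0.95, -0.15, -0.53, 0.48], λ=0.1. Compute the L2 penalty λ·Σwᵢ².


‖w‖₂² = (1.96)² + (1.66)² + (0.43)² + (0.95)² + (-0.15)² + (-0.53)² + (0.48)²
     = 3.8416 + 2.7556 + 0.1849 + 0.9025 + 0.0225 + 0.2809 + 0.2304
     = 8.2184
λ·‖w‖₂² = 0.1·8.2184 = 0.82184

0.82184


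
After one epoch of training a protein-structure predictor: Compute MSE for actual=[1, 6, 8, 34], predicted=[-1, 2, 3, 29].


Squared errors: (1+ 1)²=4, (6-2)²=16, (8-3)²=25, (34-29)²=25
Sum = 70
MSE = 70/4 = 35/2

35/2


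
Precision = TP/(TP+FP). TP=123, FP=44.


Precision = TP/(TP+FP)
= 123/(123+44)
= 123/167 = 73.65%

73.65%


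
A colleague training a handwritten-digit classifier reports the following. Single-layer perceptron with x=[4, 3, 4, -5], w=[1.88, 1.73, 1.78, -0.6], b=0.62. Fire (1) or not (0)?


z = (4)·(1.88) + (3)·(1.73) + (4)·(1.78) + (-5)·(-0.6) + 0.62
  = 23.45
step(z) = 1 (z≥0)

1


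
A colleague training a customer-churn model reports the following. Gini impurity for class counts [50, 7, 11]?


Probabilities: [50/68, 7/68, 11/68] ≈ [0.7353, 0.1029, 0.1618]
Σpᵢ² = (2500 + 49 + 121)/68² = 2670/4624
Gini = 1 - Σpᵢ² = 1 - 2670/4624 = 0.4226

0.4226


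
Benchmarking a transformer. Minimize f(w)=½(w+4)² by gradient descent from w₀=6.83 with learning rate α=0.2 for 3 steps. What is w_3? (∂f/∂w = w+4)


step 1: grad = 6.83+4 = 10.83; w = 6.83 - 0.2·(10.83) = 4.664
step 2: grad = 4.664+4 = 8.664; w = 4.664 - 0.2·(8.664) = 2.9312
step 3: grad = 2.9312+4 = 6.9312; w = 2.9312 - 0.2·(6.9312) = 1.54496

1.54496


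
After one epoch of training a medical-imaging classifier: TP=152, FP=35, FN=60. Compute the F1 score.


Precision = 152/187 = 0.8128
Recall = 152/212 = 0.717
F1 = 2·P·R/(P+R) = 2·TP/(2·TP+FP+FN) = 304/(304+35+60) = 304/399 = 0.7619

0.7619


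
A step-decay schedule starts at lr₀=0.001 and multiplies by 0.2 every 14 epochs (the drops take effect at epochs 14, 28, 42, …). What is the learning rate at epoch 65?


n_drops = ⌊65/14⌋ = 4
lr = 0.001·0.2^4 = 0.001·0.0016 = 0.0000016

0.0000016


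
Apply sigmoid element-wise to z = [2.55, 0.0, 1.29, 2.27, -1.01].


σ(2.55) = 1/(1+e^-2.55) = 0.9276
σ(0.0) = 1/(1+e^-0.0) = 0.5
σ(1.29) = 1/(1+e^-1.29) = 0.7841
σ(2.27) = 1/(1+e^-2.27) = 0.9064
σ(-1.01) = 1/(1+e^1.01) = 0.267
result = [0.9276, 0.5, 0.7841, 0.9064, 0.267]

[0.9276, 0.5, 0.7841, 0.9064, 0.267]


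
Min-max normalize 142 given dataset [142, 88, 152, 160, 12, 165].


min=12, max=165
(142-12)/(165-12) = 130/153 = 0.8497

0.8497


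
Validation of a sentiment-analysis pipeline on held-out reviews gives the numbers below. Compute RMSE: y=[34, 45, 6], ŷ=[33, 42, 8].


MSE = 14/3 = 4.6667
RMSE = √(14/3) = 2.1602

2.1602


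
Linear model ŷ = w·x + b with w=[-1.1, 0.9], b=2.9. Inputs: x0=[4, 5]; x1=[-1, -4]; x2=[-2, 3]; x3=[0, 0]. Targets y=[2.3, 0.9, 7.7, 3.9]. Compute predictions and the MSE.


ŷ0 = (-1.1)·(4) + (0.9)·(5) + 2.9 = 3.0
ŷ1 = (-1.1)·(-1) + (0.9)·(-4) + 2.9 = 0.4
ŷ2 = (-1.1)·(-2) + (0.9)·(3) + 2.9 = 7.8
ŷ3 = (-1.1)·(0) + (0.9)·(0) + 2.9 = 2.9
errors² = [0.49, 0.25, 0.01, 1.0]
MSE = 1.7500/4 = 0.4375

0.4375


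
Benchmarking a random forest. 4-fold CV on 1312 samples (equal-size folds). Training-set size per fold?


Fold size = 1312/4 = 328
Training per fold = 1312 - 328 = 984

984


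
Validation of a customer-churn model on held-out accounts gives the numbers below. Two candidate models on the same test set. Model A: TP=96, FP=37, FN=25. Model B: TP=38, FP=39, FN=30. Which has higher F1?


Model A: P=96/133=0.7218, R=96/121=0.7934, F1=2PR/(P+R)=2TP/(2TP+FP+FN)=192/254=0.7559
Model B: P=38/77=0.4935, R=38/68=0.5588, F1=2PR/(P+R)=2TP/(2TP+FP+FN)=76/145=0.5241
0.7559 > 0.5241 → Model A

Model A


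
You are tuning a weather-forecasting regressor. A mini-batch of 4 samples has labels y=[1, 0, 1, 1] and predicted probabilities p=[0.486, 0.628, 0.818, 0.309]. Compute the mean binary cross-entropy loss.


L[0] = -ln(0.486) = 0.7215
L[1] = -ln(1-0.628) = -ln(0.372) = 0.9889
L[2] = -ln(0.818) = 0.2009
L[3] = -ln(0.309) = 1.1744
mean = (0.7215 + 0.9889 + 0.2009 + 1.1744)/4 = 0.7714

0.7714


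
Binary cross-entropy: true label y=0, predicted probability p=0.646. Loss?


BCE = -[y·ln(p) + (1-y)·ln(1-p)]
= -0 - 1·ln(1-0.646)
= -ln(0.354) = 1.0385

1.0385


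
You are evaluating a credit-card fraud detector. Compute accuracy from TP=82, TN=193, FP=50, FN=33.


Accuracy = (TP+TN)/(TP+TN+FP+FN)
= (82+193)/(358)
= 275/358 = 76.82%

76.82%


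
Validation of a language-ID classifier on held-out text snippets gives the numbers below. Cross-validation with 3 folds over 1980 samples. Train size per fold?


Fold size = 1980/3 = 660
Training per fold = 1980 - 660 = 1320

1320


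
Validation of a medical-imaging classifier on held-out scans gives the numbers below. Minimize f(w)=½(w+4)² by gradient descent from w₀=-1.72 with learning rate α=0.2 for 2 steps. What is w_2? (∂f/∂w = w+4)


step 1: grad = -1.72+4 = 2.28; w = -1.72 - 0.2·(2.28) = -2.176
step 2: grad = -2.176+4 = 1.824; w = -2.176 - 0.2·(1.824) = -2.5408

-2.5408


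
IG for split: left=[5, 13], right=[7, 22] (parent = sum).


Parent = [12, 35], H_parent = 0.8196
H_left = 0.8524 (n=18), H_right = 0.7973 (n=29)
H_children = (18/47)·0.8524 + (29/47)·0.7973 = 0.8184
IG = 0.8196 - 0.8184 = 0.0012

0.0012


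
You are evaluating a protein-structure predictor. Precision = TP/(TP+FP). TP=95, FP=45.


Precision = TP/(TP+FP)
= 95/(95+45)
= 95/140 = 67.86%

67.86%


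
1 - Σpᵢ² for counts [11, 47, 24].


Probabilities: [11/82, 47/82, 24/82] ≈ [0.1341, 0.5732, 0.2927]
Σpᵢ² = (121 + 2209 + 576)/82² = 2906/6724
Gini = 1 - Σpᵢ² = 1 - 2906/6724 = 0.5678

0.5678


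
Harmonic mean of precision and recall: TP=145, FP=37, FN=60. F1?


Precision = 145/182 = 0.7967
Recall = 145/205 = 0.7073
F1 = 2·P·R/(P+R) = 2·TP/(2·TP+FP+FN) = 290/(290+37+60) = 290/387 = 0.7494

0.7494


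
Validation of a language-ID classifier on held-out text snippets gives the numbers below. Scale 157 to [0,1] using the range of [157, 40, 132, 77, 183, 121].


min=40, max=183
(157-40)/(183-40) = 117/143 = 0.8182

0.8182


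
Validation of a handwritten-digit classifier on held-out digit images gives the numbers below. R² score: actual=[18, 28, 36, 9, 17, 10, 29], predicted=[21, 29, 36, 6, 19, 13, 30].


ȳ = 21
SS_res = Σ(y-ŷ)² = 33
SS_tot = Σ(y-ȳ)² = 628
R² = 1 - SS_res/SS_tot = 1 - 0.0525 = 0.9475

0.9475


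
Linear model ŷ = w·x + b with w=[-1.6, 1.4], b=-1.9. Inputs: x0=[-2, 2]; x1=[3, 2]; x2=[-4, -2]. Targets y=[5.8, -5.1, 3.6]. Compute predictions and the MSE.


ŷ0 = (-1.6)·(-2) + (1.4)·(2) - 1.9 = 4.1
ŷ1 = (-1.6)·(3) + (1.4)·(2) - 1.9 = -3.9
ŷ2 = (-1.6)·(-4) + (1.4)·(-2) - 1.9 = 1.7
errors² = [2.89, 1.44, 3.61]
MSE = 7.9400/3 = 2.6467

2.6467


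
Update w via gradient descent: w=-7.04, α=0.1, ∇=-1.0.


w_new = w - α·∇
= -7.04 - 0.1·-1.0
= -7.04 + 0.1
= -6.94

-6.94


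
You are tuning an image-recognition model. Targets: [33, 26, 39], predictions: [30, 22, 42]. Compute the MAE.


Absolute errors: |33-30|=3, |26-22|=4, |39-42|=3
Sum = 10
MAE = 10/3 = 10/3

10/3


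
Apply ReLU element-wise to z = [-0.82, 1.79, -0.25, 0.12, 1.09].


ReLU(-0.82) = max(0, -0.82) = 0.0
ReLU(1.79) = max(0, 1.79) = 1.79
ReLU(-0.25) = max(0, -0.25) = 0.0
ReLU(0.12) = max(0, 0.12) = 0.12
ReLU(1.09) = max(0, 1.09) = 1.09
result = [0.0, 1.79, 0.0, 0.12, 1.09]

[0.0, 1.79, 0.0, 0.12, 1.09]


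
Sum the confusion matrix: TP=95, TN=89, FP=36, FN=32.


Total = TP + TN + FP + FN
= 95 + 89 + 36 + 32
= 252
(Predicted positive: 131, predicted negative: 121)

252


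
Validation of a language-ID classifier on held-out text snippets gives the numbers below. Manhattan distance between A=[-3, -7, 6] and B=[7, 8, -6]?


d = |-3-7| + |-7-8| + |6+ 6|
  = 10 + 15 + 12
  = 37

37


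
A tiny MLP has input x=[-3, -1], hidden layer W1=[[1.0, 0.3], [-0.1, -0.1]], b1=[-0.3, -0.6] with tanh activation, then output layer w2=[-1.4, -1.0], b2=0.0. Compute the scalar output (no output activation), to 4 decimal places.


z1[0] = (1.0)·(-3) + (0.3)·(-1) - 0.3 = -3.6
z1[1] = (-0.1)·(-3) + (-0.1)·(-1) - 0.6 = -0.2
h = tanh(z1) = [-0.9985, -0.1974]
output = (-1.4)·(-0.9985) + (-1.0)·(-0.1974) + 0.0 = 1.5953

1.5953


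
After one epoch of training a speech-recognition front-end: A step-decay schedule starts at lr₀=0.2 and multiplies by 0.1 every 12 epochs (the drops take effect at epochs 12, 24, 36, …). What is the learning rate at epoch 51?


n_drops = ⌊51/12⌋ = 4
lr = 0.2·0.1^4 = 0.2·0.0001 = 0.00002

0.00002


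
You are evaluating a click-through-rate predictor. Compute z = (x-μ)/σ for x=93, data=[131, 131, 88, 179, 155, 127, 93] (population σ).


μ = 129.1429, σ = 29.6765
z = (93 - 129.1429)/29.6765 = -1.2179

-1.2179


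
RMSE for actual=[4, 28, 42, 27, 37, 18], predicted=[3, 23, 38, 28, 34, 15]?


MSE = 61/6 = 10.1667
RMSE = √(61/6) = 3.1885

3.1885


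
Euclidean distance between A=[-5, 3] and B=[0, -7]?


d = √((-5-0)² + (3+ 7)²)
  = √(25 + 100)
  = √125 = 11.1803

11.1803


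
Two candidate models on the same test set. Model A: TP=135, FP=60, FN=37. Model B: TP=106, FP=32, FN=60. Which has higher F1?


Model A: P=135/195=0.6923, R=135/172=0.7849, F1=2PR/(P+R)=2TP/(2TP+FP+FN)=270/367=0.7357
Model B: P=106/138=0.7681, R=106/166=0.6386, F1=2PR/(P+R)=2TP/(2TP+FP+FN)=212/304=0.6974
0.7357 > 0.6974 → Model A

Model A


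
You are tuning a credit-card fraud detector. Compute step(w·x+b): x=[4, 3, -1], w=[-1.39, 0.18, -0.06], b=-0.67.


z = (4)·(-1.39) + (3)·(0.18) + (-1)·(-0.06) - 0.67
  = -5.63
step(z) = 0 (z<0)

0


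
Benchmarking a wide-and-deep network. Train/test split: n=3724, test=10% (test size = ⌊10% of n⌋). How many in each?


Test = ⌊3724·10/100⌋ = 372
Train = 3724 - 372 = 3352

Train: 3352, Test: 372


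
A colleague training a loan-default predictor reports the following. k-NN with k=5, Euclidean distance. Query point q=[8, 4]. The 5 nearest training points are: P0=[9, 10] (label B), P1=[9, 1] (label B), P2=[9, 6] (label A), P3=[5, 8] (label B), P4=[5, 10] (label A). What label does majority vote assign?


d(q,P0) = 6.0828  (label B)
d(q,P1) = 3.1623  (label B)
d(q,P2) = 2.2361  (label A)
d(q,P3) = 5.0  (label B)
d(q,P4) = 6.7082  (label A)
Votes: A=2, B=3
Majority → B

B


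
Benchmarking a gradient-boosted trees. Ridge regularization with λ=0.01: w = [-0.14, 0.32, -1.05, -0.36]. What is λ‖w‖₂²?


‖w‖₂² = (-0.14)² + (0.32)² + (-1.05)² + (-0.36)²
     = 0.0196 + 0.1024 + 1.1025 + 0.1296
     = 1.3541
λ·‖w‖₂² = 0.01·1.3541 = 0.013541

0.013541


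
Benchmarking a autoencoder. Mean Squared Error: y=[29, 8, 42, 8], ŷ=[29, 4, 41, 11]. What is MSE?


Squared errors: (29-29)²=0, (8-4)²=16, (42-41)²=1, (8-11)²=9
Sum = 26
MSE = 26/4 = 13/2

13/2


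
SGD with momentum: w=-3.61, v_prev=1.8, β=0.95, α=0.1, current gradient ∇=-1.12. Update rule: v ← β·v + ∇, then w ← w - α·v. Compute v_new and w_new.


v_new = 0.95·1.8 - 1.12 = 1.71 - 1.12 = 0.59
w_new = -3.61 - 0.1·0.59 = -3.61 - 0.059 = -3.669

v_new=0.59, w_new=-3.669


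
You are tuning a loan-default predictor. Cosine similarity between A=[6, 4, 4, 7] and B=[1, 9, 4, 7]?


A·B = 6·1 + 4·9 + 4·4 + 7·7 = 107
‖A‖ = √117 = 10.8167, ‖B‖ = √147 = 12.1244
cos = 107/(√117·√147) = 107/√17199 = 0.8159

0.8159


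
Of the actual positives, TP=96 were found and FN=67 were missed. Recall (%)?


Recall = TP/(TP+FN)
= 96/(96+67)
= 96/163 = 58.9%

58.9%


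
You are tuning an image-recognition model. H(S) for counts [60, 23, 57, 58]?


Probabilities: [60/198, 23/198, 57/198, 58/198] ≈ [0.303, 0.1162, 0.2879, 0.2929]
H = -((60/198)·log₂(60/198) + (23/198)·log₂(23/198) + (57/198)·log₂(57/198) + (58/198)·log₂(58/198))
  = 1.9188 bits

1.9188 bits


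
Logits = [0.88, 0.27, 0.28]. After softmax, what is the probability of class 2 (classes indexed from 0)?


Exponentials: e^0.88=2.4109, e^0.27=1.31, e^0.28=1.3231
Sum = 5.044
Softmax = [0.478, 0.2597, 0.2623]
p[2] = 1.3231/5.044 = 0.2623

0.2623


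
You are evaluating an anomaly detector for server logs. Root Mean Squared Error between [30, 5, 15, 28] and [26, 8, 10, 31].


MSE = 59/4 = 14.75
RMSE = √(59/4) = 3.8406

3.8406


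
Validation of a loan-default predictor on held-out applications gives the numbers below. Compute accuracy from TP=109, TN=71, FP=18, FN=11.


Accuracy = (TP+TN)/(TP+TN+FP+FN)
= (109+71)/(209)
= 180/209 = 86.12%

86.12%


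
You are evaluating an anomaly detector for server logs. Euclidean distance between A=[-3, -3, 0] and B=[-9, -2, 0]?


d = √((-3+ 9)² + (-3+ 2)² + (0-0)²)
  = √(36 + 1 + 0)
  = √37 = 6.0828

6.0828


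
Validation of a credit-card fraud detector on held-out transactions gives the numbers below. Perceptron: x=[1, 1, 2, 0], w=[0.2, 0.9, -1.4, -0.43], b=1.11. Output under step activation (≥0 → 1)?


z = (1)·(0.2) + (1)·(0.9) + (2)·(-1.4) + (0)·(-0.43) + 1.11
  = -0.59
step(z) = 0 (z<0)

0


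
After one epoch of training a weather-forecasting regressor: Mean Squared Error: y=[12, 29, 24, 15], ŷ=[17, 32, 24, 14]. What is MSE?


Squared errors: (12-17)²=25, (29-32)²=9, (24-24)²=0, (15-14)²=1
Sum = 35
MSE = 35/4 = 35/4

35/4


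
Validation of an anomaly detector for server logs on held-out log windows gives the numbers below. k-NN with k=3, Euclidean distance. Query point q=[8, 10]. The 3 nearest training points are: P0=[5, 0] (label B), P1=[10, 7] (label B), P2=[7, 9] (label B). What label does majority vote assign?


d(q,P0) = 10.4403  (label B)
d(q,P1) = 3.6056  (label B)
d(q,P2) = 1.4142  (label B)
Votes: A=0, B=3
Majority → B

B


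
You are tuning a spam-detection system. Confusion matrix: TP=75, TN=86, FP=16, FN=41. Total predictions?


Total = TP + TN + FP + FN
= 75 + 86 + 16 + 41
= 218
(Predicted positive: 91, predicted negative: 127)

218


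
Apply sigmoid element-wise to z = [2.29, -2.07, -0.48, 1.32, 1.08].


σ(2.29) = 1/(1+e^-2.29) = 0.908
σ(-2.07) = 1/(1+e^2.07) = 0.112
σ(-0.48) = 1/(1+e^0.48) = 0.3823
σ(1.32) = 1/(1+e^-1.32) = 0.7892
σ(1.08) = 1/(1+e^-1.08) = 0.7465
result = [0.908, 0.112, 0.3823, 0.7892, 0.7465]

[0.908, 0.112, 0.3823, 0.7892, 0.7465]


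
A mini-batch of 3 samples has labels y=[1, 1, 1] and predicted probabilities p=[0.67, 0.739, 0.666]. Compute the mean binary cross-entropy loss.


L[0] = -ln(0.67) = 0.4005
L[1] = -ln(0.739) = 0.3025
L[2] = -ln(0.666) = 0.4065
mean = (0.4005 + 0.3025 + 0.4065)/3 = 0.3698

0.3698


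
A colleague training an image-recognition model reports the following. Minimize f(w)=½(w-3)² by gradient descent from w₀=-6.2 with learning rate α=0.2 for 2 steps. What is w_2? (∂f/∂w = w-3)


step 1: grad = -6.2-3 = -9.2; w = -6.2 - 0.2·(-9.2) = -4.36
step 2: grad = -4.36-3 = -7.36; w = -4.36 - 0.2·(-7.36) = -2.888

-2.888


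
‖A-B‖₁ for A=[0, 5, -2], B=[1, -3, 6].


d = |0-1| + |5+ 3| + |-2-6|
  = 1 + 8 + 8
  = 17

17


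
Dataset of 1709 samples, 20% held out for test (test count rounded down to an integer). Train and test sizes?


Test = ⌊1709·20/100⌋ = 341
Train = 1709 - 341 = 1368

Train: 1368, Test: 341


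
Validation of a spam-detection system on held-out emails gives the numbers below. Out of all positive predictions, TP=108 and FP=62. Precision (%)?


Precision = TP/(TP+FP)
= 108/(108+62)
= 108/170 = 63.53%

63.53%


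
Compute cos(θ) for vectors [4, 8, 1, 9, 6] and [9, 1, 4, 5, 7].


A·B = 4·9 + 8·1 + 1·4 + 9·5 + 6·7 = 135
‖A‖ = √198 = 14.0712, ‖B‖ = √172 = 13.1149
cos = 135/(√198·√172) = 135/√34056 = 0.7315

0.7315


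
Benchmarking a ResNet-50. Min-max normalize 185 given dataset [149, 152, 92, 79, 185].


min=79, max=185
(185-79)/(185-79) = 106/106 = 1.0

1.0


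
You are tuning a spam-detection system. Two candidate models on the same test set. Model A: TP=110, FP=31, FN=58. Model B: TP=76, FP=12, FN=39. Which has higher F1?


Model A: P=110/141=0.7801, R=110/168=0.6548, F1=2PR/(P+R)=2TP/(2TP+FP+FN)=220/309=0.712
Model B: P=76/88=0.8636, R=76/115=0.6609, F1=2PR/(P+R)=2TP/(2TP+FP+FN)=152/203=0.7488
0.712 < 0.7488 → Model B

Model B


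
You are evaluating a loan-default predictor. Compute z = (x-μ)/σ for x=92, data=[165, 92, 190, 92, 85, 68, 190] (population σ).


μ = 126, σ = 49.3819
z = (92 - 126)/49.3819 = -0.6885

-0.6885


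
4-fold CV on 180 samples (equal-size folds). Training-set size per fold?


Fold size = 180/4 = 45
Training per fold = 180 - 45 = 135

135


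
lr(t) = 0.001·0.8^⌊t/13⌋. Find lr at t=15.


n_drops = ⌊15/13⌋ = 1
lr = 0.001·0.8^1 = 0.001·0.8 = 0.0008

0.0008


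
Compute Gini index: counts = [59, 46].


Probabilities: [59/105, 46/105] ≈ [0.5619, 0.4381]
Σpᵢ² = (3481 + 2116)/105² = 5597/11025
Gini = 1 - Σpᵢ² = 1 - 5597/11025 = 0.4923

0.4923


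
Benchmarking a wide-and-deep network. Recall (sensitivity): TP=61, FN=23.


Recall = TP/(TP+FN)
= 61/(61+23)
= 61/84 = 72.62%

72.62%


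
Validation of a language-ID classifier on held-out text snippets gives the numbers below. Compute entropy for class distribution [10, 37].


Probabilities: [10/47, 37/47] ≈ [0.2128, 0.7872]
H = -((10/47)·log₂(10/47) + (37/47)·log₂(37/47))
  = 0.7467 bits

0.7467 bits


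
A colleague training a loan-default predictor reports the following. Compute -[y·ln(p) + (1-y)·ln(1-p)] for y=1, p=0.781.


BCE = -[y·ln(p) + (1-y)·ln(1-p)]
= -1·ln(0.781) - 0
= -ln(0.781) = 0.2472

0.2472


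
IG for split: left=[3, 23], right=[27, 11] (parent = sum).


Parent = [30, 34], H_parent = 0.9972
H_left = 0.5159 (n=26), H_right = 0.868 (n=38)
H_children = (26/64)·0.5159 + (38/64)·0.868 = 0.725
IG = 0.9972 - 0.725 = 0.2722

0.2722


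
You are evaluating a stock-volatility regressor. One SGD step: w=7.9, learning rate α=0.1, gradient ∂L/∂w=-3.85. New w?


w_new = w - α·∇
= 7.9 - 0.1·-3.85
= 7.9 + 0.385
= 8.285

8.285


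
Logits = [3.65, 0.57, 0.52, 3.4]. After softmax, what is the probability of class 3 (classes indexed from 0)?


Exponentials: e^3.65=38.4747, e^0.57=1.7683, e^0.52=1.682, e^3.4=29.9641
Sum = 71.8891
Softmax = [0.5352, 0.0246, 0.0234, 0.4168]
p[3] = 29.9641/71.8891 = 0.4168

0.4168


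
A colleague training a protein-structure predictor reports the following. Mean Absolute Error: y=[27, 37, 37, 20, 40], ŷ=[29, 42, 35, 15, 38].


Absolute errors: |27-29|=2, |37-42|=5, |37-35|=2, |20-15|=5, |40-38|=2
Sum = 16
MAE = 16/5 = 16/5

16/5


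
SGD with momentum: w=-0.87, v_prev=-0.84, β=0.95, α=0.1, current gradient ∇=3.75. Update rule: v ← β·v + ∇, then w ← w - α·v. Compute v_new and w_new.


v_new = 0.95·-0.84 + 3.75 = -0.798 + 3.75 = 2.952
w_new = -0.87 - 0.1·2.952 = -0.87 - 0.2952 = -1.1652

v_new=2.952, w_new=-1.1652


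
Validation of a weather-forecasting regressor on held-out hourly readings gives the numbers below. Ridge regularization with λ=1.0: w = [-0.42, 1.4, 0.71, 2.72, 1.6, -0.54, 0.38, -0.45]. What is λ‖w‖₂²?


‖w‖₂² = (-0.42)² + (1.4)² + (0.71)² + (2.72)² + (1.6)² + (-0.54)² + (0.38)² + (-0.45)²
     = 0.1764 + 1.96 + 0.5041 + 7.3984 + 2.56 + 0.2916 + 0.1444 + 0.2025
     = 13.2374
λ·‖w‖₂² = 1.0·13.2374 = 13.2374

13.2374


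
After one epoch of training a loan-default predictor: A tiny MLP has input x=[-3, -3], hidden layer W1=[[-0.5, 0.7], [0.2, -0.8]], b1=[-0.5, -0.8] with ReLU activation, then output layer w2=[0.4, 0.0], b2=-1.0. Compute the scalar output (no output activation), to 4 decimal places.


z1[0] = (-0.5)·(-3) + (0.7)·(-3) - 0.5 = -1.1
z1[1] = (0.2)·(-3) + (-0.8)·(-3) - 0.8 = 1.0
h = ReLU(z1) = [0.0, 1.0]
output = (0.4)·(0.0) + (0.0)·(1.0) - 1.0 = -1.0

-1.0


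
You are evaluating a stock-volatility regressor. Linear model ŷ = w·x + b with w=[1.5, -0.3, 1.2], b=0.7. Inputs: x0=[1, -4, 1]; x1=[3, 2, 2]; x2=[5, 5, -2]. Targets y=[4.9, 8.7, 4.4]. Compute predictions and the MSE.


ŷ0 = (1.5)·(1) + (-0.3)·(-4) + (1.2)·(1) + 0.7 = 4.6
ŷ1 = (1.5)·(3) + (-0.3)·(2) + (1.2)·(2) + 0.7 = 7.0
ŷ2 = (1.5)·(5) + (-0.3)·(5) + (1.2)·(-2) + 0.7 = 4.3
errors² = [0.09, 2.89, 0.01]
MSE = 2.9900/3 = 0.9967

0.9967


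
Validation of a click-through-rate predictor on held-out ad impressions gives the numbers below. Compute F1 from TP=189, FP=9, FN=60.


Precision = 189/198 = 0.9545
Recall = 189/249 = 0.759
F1 = 2·P·R/(P+R) = 2·TP/(2·TP+FP+FN) = 378/(378+9+60) = 378/447 = 0.8456

0.8456


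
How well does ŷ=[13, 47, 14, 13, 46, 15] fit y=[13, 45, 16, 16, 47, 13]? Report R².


ȳ = 25
SS_res = Σ(y-ŷ)² = 22
SS_tot = Σ(y-ȳ)² = 1334
R² = 1 - SS_res/SS_tot = 1 - 0.0165 = 0.9835

0.9835


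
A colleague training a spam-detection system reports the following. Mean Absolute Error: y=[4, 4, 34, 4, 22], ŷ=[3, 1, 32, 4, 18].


Absolute errors: |4-3|=1, |4-1|=3, |34-32|=2, |4-4|=0, |22-18|=4
Sum = 10
MAE = 10/5 = 2

2


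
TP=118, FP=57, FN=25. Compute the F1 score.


Precision = 118/175 = 0.6743
Recall = 118/143 = 0.8252
F1 = 2·P·R/(P+R) = 2·TP/(2·TP+FP+FN) = 236/(236+57+25) = 236/318 = 0.7421

0.7421


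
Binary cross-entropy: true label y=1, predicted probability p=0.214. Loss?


BCE = -[y·ln(p) + (1-y)·ln(1-p)]
= -1·ln(0.214) - 0
= -ln(0.214) = 1.5418

1.5418


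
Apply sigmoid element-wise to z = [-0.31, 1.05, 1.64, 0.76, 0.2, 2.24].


σ(-0.31) = 1/(1+e^0.31) = 0.4231
σ(1.05) = 1/(1+e^-1.05) = 0.7408
σ(1.64) = 1/(1+e^-1.64) = 0.8375
σ(0.76) = 1/(1+e^-0.76) = 0.6814
σ(0.2) = 1/(1+e^-0.2) = 0.5498
σ(2.24) = 1/(1+e^-2.24) = 0.9038
result = [0.4231, 0.7408, 0.8375, 0.6814, 0.5498, 0.9038]

[0.4231, 0.7408, 0.8375, 0.6814, 0.5498, 0.9038]


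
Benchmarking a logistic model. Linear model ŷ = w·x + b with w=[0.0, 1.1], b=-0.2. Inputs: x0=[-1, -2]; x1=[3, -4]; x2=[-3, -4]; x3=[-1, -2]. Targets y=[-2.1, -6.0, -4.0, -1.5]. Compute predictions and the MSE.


ŷ0 = (0.0)·(-1) + (1.1)·(-2) - 0.2 = -2.4
ŷ1 = (0.0)·(3) + (1.1)·(-4) - 0.2 = -4.6
ŷ2 = (0.0)·(-3) + (1.1)·(-4) - 0.2 = -4.6
ŷ3 = (0.0)·(-1) + (1.1)·(-2) - 0.2 = -2.4
errors² = [0.09, 1.96, 0.36, 0.81]
MSE = 3.2200/4 = 0.805

0.805


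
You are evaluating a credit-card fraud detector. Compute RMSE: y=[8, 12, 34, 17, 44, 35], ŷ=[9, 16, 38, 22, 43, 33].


MSE = 63/6 = 10.5
RMSE = √(63/6) = 3.2404

3.2404


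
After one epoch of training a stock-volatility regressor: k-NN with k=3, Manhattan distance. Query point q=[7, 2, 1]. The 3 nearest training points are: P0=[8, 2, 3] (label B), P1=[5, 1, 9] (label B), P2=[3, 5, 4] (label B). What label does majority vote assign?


d(q,P0) = 3  (label B)
d(q,P1) = 11  (label B)
d(q,P2) = 10  (label B)
Votes: A=0, B=3
Majority → B

B


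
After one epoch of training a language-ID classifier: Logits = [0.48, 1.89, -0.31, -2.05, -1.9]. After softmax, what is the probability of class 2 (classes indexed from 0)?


Exponentials: e^0.48=1.6161, e^1.89=6.6194, e^-0.31=0.7334, e^-2.05=0.1287, e^-1.9=0.1496
Sum = 9.2472
Softmax = [0.1748, 0.7158, 0.0793, 0.0139, 0.0162]
p[2] = 0.7334/9.2472 = 0.0793

0.0793


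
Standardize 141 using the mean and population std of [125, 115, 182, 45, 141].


μ = 121.6, σ = 44.6031
z = (141 - 121.6)/44.6031 = 0.4349

0.4349


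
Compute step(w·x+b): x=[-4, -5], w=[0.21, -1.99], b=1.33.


z = (-4)·(0.21) + (-5)·(-1.99) + 1.33
  = 10.44
step(z) = 1 (z≥0)

1


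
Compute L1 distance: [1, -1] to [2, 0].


d = |1-2| + |-1-0|
  = 1 + 1
  = 2

2


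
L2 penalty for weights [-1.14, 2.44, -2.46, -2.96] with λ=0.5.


‖w‖₂² = (-1.14)² + (2.44)² + (-2.46)² + (-2.96)²
     = 1.2996 + 5.9536 + 6.0516 + 8.7616
     = 22.0664
λ·‖w‖₂² = 0.5·22.0664 = 11.0332

11.0332


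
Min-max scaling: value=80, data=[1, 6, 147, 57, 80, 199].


min=1, max=199
(80-1)/(199-1) = 79/198 = 0.399

0.399


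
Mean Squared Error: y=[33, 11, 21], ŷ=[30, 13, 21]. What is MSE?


Squared errors: (33-30)²=9, (11-13)²=4, (21-21)²=0
Sum = 13
MSE = 13/3 = 13/3

13/3


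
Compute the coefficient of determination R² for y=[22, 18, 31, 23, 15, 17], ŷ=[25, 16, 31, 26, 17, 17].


ȳ = 21
SS_res = Σ(y-ŷ)² = 26
SS_tot = Σ(y-ȳ)² = 166
R² = 1 - SS_res/SS_tot = 1 - 0.1566 = 0.8434

0.8434


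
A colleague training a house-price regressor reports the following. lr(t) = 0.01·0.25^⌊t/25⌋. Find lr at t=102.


n_drops = ⌊102/25⌋ = 4
lr = 0.01·0.25^4 = 0.01·0.00390625 = 0.0000390625

0.0000390625


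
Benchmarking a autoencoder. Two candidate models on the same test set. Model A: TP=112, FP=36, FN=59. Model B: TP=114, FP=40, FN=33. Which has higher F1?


Model A: P=112/148=0.7568, R=112/171=0.655, F1=2PR/(P+R)=2TP/(2TP+FP+FN)=224/319=0.7022
Model B: P=114/154=0.7403, R=114/147=0.7755, F1=2PR/(P+R)=2TP/(2TP+FP+FN)=228/301=0.7575
0.7022 < 0.7575 → Model B

Model B


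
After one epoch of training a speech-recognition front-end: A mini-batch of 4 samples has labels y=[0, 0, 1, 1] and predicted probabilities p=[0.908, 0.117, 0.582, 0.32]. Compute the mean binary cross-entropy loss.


L[0] = -ln(1-0.908) = -ln(0.092) = 2.386
L[1] = -ln(1-0.117) = -ln(0.883) = 0.1244
L[2] = -ln(0.582) = 0.5413
L[3] = -ln(0.32) = 1.1394
mean = (2.386 + 0.1244 + 0.5413 + 1.1394)/4 = 1.0478

1.0478
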